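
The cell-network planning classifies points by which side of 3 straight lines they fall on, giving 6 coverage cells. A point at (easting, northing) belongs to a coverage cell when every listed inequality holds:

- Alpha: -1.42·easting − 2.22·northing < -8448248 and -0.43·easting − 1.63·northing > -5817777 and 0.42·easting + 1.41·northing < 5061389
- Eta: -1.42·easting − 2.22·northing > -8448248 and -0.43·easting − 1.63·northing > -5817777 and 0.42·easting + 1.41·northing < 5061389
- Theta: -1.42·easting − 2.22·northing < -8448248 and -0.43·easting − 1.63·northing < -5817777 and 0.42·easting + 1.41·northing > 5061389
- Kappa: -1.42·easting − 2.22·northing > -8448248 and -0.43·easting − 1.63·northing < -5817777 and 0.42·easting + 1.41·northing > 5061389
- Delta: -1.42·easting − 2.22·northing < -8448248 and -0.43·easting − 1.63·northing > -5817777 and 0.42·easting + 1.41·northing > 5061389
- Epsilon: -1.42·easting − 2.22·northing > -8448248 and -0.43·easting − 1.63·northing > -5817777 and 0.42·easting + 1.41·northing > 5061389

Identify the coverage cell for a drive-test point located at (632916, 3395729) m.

Eta

-1.42·632916 − 2.22·3395729 = -8437259.100, which is > -8448248
-0.43·632916 − 1.63·3395729 = -5807192.150, which is > -5817777
0.42·632916 + 1.41·3395729 = 5053802.610, which is < 5061389
This sign pattern matches Eta.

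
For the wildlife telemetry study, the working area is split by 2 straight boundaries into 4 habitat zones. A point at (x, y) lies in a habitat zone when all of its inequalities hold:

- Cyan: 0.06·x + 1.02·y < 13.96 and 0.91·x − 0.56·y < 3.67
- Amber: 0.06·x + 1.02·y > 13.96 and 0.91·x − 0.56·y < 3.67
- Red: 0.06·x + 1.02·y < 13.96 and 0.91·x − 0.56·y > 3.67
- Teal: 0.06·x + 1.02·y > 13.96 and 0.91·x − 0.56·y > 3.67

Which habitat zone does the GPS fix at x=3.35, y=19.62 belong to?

0.06·3.35 + 1.02·19.62 = 20.213, which is > 13.96
0.91·3.35 − 0.56·19.62 = -7.939, which is < 3.67
This sign pattern matches Amber.

Amber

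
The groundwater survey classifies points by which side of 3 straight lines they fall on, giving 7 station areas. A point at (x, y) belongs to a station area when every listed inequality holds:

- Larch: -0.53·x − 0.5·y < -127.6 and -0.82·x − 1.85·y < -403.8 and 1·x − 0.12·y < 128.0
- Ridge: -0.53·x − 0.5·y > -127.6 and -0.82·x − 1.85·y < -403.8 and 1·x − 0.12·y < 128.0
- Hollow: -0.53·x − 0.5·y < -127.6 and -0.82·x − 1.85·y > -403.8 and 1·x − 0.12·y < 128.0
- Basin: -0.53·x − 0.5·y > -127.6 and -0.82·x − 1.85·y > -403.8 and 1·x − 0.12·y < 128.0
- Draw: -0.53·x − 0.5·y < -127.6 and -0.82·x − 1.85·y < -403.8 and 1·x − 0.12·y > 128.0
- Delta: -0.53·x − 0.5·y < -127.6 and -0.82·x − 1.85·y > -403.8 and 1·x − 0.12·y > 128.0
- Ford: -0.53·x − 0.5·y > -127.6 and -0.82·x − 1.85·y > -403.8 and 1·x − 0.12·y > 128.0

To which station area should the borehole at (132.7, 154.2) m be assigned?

Hollow

-0.53·132.7 − 0.5·154.2 = -147.431, which is < -127.6
-0.82·132.7 − 1.85·154.2 = -394.084, which is > -403.8
1·132.7 − 0.12·154.2 = 114.196, which is < 128.0
This sign pattern matches Hollow.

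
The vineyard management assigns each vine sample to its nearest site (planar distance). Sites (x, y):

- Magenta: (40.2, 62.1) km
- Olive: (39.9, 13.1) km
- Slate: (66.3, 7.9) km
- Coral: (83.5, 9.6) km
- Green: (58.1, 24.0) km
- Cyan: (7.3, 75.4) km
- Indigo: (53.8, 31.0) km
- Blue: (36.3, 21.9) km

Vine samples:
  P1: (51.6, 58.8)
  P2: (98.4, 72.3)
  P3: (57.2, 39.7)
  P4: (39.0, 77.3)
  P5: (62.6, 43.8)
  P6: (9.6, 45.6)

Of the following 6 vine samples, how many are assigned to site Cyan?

P1 → Magenta
P2 → Magenta
P3 → Indigo
P4 → Magenta
P5 → Indigo
P6 → Cyan
1 of the 6 goes to Cyan.

1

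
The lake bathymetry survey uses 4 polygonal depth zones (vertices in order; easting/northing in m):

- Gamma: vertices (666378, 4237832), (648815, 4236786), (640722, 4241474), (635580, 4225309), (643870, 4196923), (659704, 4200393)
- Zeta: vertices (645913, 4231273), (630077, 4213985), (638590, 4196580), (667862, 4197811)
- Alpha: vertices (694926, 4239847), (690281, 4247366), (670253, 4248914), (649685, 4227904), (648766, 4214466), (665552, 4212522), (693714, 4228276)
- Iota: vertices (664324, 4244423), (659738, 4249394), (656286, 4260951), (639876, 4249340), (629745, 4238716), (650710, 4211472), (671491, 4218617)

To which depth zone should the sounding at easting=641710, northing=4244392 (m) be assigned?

Cast a ray rightward from (641710, 4244392). For each polygon, the edges (by vertex number in listed order) whose endpoints lie on opposite sides of northing = 4244392, where each meets that height, and whether that is right or left of the point:
Gamma: no edge straddles that height → 0 crossings.
Zeta: no edge straddles that height → 0 crossings.
Alpha: 1–2 at easting≈692118.2 (right), 3–4 at easting≈665826.1 (right) → 2 crossings.
Iota: 4–5 at easting≈635157.6 (left), 7–1 at easting≈664332.6 (right) → 1 crossing.
Only Iota has an odd count, so the point is inside Iota.

Iota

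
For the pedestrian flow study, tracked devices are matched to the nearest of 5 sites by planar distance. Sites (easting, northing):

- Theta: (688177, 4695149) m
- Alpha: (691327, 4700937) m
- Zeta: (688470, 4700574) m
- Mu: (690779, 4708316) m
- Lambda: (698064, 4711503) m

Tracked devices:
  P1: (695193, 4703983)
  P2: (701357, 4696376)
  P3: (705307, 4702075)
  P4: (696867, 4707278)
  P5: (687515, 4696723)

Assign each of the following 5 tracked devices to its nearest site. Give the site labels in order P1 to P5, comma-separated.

P1 → Alpha (d²=24224072.00)
P2 → Alpha (d²=121403621.00)
P3 → Lambda (d²=141348233.00)
P4 → Lambda (d²=19283434.00)
P5 → Theta (d²=2915720.00)

Alpha, Alpha, Lambda, Lambda, Theta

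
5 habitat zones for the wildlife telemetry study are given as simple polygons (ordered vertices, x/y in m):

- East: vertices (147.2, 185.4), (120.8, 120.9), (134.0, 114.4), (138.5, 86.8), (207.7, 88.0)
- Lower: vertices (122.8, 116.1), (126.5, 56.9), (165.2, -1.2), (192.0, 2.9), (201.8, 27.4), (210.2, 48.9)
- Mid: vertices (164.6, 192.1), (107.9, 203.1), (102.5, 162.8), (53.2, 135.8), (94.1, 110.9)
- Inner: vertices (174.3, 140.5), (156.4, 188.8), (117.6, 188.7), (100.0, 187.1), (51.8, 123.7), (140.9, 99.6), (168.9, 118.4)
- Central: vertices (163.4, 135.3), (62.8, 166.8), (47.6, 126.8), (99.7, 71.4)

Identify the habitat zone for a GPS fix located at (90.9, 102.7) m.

Cast a ray rightward from (90.9, 102.7). For each polygon, the edges (by vertex number in listed order) whose endpoints lie on opposite sides of y = 102.7, where each meets that height, and whether that is right or left of the point:
East: 3–4 at x≈135.91 (right), 5–1 at x≈198.57 (right) → 2 crossings.
Lower: 1–2 at x≈123.64 (right), 6–1 at x≈140.23 (right) → 2 crossings.
Mid: no edge straddles that height → 0 crossings.
Inner: 5–6 at x≈129.44 (right), 6–7 at x≈145.52 (right) → 2 crossings.
Central: 3–4 at x≈70.26 (left), 4–1 at x≈130.90 (right) → 1 crossing.
Only Central has an odd count, so the point is inside Central.

Central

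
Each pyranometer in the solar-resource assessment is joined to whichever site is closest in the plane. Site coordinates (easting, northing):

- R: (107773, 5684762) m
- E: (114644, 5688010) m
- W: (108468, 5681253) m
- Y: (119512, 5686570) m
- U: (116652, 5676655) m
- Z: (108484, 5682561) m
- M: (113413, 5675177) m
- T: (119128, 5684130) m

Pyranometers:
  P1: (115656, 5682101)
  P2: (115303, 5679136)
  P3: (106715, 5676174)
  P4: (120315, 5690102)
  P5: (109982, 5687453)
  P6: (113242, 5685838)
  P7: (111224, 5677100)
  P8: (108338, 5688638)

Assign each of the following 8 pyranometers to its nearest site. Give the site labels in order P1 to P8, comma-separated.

P1 → T (d²=16171625.00)
P2 → U (d²=7975162.00)
P3 → W (d²=28869250.00)
P4 → Y (d²=13119833.00)
P5 → R (d²=12121162.00)
P6 → E (d²=6683188.00)
P7 → M (d²=8489650.00)
P8 → R (d²=15342601.00)

T, U, W, Y, R, E, M, R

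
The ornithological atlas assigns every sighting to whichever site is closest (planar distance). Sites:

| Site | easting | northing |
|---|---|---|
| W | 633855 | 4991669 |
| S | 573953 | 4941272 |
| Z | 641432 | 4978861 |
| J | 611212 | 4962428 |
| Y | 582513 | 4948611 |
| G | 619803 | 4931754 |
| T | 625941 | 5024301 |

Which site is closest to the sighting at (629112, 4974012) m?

Z

Squared distances to each site:
W: 334265698.000; S: 4114422881.000; Z: 175295201.000; J: 454599056.000; Y: 2816677602.000; G: 1872396045.000; T: 2539038762.000.
Minimum at Z.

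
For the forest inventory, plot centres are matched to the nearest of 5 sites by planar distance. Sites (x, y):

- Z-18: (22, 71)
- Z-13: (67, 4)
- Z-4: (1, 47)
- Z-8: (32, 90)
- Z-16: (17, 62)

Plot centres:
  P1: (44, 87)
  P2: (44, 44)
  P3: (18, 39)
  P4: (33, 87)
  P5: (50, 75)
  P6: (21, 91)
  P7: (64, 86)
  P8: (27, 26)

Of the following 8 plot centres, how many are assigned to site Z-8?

P1 → Z-8
P2 → Z-16
P3 → Z-4
P4 → Z-8
P5 → Z-8
P6 → Z-8
P7 → Z-8
P8 → Z-4
5 of the 8 go to Z-8.

5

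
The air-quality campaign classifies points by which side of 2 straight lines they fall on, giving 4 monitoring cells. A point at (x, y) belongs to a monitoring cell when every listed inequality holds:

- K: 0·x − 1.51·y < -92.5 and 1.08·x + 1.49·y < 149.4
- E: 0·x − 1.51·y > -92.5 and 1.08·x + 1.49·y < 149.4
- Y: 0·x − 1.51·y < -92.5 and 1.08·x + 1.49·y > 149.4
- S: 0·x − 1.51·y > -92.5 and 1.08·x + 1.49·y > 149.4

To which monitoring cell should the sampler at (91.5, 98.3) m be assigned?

0·91.5 − 1.51·98.3 = -148.433, which is < -92.5
1.08·91.5 + 1.49·98.3 = 245.287, which is > 149.4
This sign pattern matches Y.

Y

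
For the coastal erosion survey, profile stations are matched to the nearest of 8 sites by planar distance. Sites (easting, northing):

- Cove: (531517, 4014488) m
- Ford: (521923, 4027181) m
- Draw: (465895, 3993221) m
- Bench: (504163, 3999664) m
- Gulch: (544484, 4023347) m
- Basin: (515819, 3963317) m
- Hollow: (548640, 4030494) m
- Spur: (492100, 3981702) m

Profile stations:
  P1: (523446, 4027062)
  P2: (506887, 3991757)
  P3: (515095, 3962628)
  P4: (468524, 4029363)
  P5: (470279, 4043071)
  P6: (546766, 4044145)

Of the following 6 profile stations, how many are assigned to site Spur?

0

P1 → Ford
P2 → Bench
P3 → Basin
P4 → Draw
P5 → Draw
P6 → Hollow
0 of the 6 go to Spur.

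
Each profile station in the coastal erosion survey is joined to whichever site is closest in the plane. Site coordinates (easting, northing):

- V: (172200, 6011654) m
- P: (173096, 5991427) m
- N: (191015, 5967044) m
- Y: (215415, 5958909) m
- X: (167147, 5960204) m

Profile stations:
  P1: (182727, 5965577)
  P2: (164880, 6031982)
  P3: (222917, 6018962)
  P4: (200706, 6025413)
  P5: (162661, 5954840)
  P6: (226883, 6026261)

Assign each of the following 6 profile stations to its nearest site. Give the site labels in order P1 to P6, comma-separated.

N, V, V, V, X, V

P1 → N (d²=70843033.00)
P2 → V (d²=466809984.00)
P3 → V (d²=2625620953.00)
P4 → V (d²=1001902117.00)
P5 → X (d²=48896692.00)
P6 → V (d²=3203594938.00)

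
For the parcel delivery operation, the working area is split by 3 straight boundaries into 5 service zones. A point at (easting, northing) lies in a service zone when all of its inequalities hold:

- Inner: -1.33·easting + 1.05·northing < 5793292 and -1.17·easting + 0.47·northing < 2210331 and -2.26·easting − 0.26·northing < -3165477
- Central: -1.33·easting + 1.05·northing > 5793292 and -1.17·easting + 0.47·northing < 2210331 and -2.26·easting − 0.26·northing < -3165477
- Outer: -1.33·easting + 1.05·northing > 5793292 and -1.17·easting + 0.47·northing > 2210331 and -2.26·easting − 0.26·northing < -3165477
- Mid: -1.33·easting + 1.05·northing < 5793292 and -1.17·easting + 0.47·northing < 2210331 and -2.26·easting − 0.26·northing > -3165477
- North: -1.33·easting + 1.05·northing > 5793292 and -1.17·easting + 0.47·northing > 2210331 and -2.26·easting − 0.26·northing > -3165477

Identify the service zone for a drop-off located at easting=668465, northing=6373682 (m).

-1.33·668465 + 1.05·6373682 = 5803307.650, which is > 5793292
-1.17·668465 + 0.47·6373682 = 2213526.490, which is > 2210331
-2.26·668465 − 0.26·6373682 = -3167888.220, which is < -3165477
This sign pattern matches Outer.

Outer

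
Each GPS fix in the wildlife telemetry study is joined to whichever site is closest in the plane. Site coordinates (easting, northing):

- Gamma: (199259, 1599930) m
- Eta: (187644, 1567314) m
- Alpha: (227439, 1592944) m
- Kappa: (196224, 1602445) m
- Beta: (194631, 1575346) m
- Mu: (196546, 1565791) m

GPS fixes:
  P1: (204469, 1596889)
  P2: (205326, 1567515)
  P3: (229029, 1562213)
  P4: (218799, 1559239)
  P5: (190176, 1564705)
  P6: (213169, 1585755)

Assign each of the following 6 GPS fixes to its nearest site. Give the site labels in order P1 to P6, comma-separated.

P1 → Gamma (d²=36391781.00)
P2 → Mu (d²=80060576.00)
P3 → Alpha (d²=946922461.00)
P4 → Mu (d²=538124713.00)
P5 → Eta (d²=13217905.00)
P6 → Alpha (d²=255314621.00)

Gamma, Mu, Alpha, Mu, Eta, Alpha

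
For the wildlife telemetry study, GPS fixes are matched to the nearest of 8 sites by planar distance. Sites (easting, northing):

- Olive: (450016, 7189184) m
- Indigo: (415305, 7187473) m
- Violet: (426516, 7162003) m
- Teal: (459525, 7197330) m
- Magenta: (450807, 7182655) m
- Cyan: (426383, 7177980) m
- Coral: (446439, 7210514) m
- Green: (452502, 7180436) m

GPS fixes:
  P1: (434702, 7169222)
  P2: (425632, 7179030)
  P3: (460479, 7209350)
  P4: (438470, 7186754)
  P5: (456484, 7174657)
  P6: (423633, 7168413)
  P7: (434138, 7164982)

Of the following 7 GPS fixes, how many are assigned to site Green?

P1 → Violet
P2 → Cyan
P3 → Teal
P4 → Olive
P5 → Green
P6 → Violet
P7 → Violet
1 of the 7 goes to Green.

1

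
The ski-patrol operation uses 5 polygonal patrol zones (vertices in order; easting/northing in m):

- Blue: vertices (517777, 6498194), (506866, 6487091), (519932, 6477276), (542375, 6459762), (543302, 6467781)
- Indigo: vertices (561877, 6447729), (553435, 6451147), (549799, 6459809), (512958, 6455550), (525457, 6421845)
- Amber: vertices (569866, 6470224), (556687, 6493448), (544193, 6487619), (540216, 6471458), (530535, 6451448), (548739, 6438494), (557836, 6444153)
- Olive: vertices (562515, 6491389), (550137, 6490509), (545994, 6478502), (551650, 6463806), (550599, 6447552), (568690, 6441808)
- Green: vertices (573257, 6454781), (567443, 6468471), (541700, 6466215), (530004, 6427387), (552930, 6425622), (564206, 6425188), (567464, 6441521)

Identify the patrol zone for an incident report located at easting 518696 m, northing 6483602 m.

Cast a ray rightward from (518696, 6483602). For each polygon, the edges (by vertex number in listed order) whose endpoints lie on opposite sides of northing = 6483602, where each meets that height, and whether that is right or left of the point:
Blue: 2–3 at easting≈511510.7 (left), 5–1 at easting≈530023.8 (right) → 1 crossing.
Indigo: no edge straddles that height → 0 crossings.
Amber: 1–2 at easting≈562274.3 (right), 3–4 at easting≈543204.5 (right) → 2 crossings.
Olive: 2–3 at easting≈547753.7 (right), 6–1 at easting≈563484.8 (right) → 2 crossings.
Green: no edge straddles that height → 0 crossings.
Only Blue has an odd count, so the point is inside Blue.

Blue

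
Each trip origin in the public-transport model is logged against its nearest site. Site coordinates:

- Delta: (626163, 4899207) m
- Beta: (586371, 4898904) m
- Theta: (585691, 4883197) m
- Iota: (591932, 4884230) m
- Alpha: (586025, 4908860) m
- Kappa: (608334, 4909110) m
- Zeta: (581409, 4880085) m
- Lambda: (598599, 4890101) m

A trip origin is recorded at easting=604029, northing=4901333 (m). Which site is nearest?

Squared distances to each site:
Delta: 494433832.000; Beta: 317705005.000; Theta: 665196740.000; Iota: 438850018.000; Alpha: 380799745.000; Kappa: 79014754.000; Zeta: 963141904.000; Lambda: 155642724.000.
Minimum at Kappa.

Kappa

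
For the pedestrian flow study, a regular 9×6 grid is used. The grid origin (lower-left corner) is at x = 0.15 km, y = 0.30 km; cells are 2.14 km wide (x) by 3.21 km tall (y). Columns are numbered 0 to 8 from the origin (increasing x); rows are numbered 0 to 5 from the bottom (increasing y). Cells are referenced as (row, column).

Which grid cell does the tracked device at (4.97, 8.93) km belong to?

(2, 2)

Column index: ⌊(4.97 − 0.15) / 2.14⌋ = ⌊2.252⌋ = 2
Row offset from origin: ⌊(8.93 − 0.30) / 3.21⌋ = ⌊2.688⌋ = 2 → row 2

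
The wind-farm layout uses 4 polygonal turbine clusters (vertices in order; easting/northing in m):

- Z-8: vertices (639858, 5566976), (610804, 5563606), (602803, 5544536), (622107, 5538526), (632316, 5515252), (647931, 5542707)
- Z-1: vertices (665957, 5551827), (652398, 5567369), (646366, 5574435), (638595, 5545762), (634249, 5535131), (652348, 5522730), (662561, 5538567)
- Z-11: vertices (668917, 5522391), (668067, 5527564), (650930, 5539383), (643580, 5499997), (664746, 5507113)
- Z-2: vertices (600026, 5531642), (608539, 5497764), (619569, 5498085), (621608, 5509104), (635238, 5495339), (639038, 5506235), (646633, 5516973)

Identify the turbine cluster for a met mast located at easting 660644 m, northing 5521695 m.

Cast a ray rightward from (660644, 5521695). For each polygon, the edges (by vertex number in listed order) whose endpoints lie on opposite sides of northing = 5521695, where each meets that height, and whether that is right or left of the point:
Z-8: 4–5 at easting≈629489.8 (left), 5–6 at easting≈635980.4 (left) → 0 crossings.
Z-1: no edge straddles that height → 0 crossings.
Z-11: 3–4 at easting≈647629.2 (left), 5–1 at easting≈668727.0 (right) → 1 crossing.
Z-2: 1–2 at easting≈602525.5 (left), 7–1 at easting≈631630.1 (left) → 0 crossings.
Only Z-11 has an odd count, so the point is inside Z-11.

Z-11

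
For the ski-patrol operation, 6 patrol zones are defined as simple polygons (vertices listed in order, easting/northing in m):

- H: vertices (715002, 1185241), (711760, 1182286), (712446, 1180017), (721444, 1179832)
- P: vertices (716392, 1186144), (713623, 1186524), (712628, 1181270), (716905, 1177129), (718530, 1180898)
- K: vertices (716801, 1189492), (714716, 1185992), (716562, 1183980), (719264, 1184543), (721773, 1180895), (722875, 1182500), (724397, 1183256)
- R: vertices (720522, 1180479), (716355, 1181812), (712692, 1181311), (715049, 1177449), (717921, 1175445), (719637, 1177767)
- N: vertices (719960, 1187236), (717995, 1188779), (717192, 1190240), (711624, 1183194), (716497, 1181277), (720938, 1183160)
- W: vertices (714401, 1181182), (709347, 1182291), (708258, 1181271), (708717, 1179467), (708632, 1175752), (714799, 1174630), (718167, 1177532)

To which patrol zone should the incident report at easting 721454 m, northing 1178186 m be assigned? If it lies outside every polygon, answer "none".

Cast a ray rightward from (721454, 1178186). For each polygon, the edges (by vertex number in listed order) whose endpoints lie on opposite sides of northing = 1178186, where each meets that height, and whether that is right or left of the point:
H: no edge straddles that height → 0 crossings.
P: 3–4 at easting≈715813.3 (left), 4–5 at easting≈717360.7 (left) → 0 crossings.
K: no edge straddles that height → 0 crossings.
R: 3–4 at easting≈714599.2 (left), 6–1 at easting≈719773.7 (left) → 0 crossings.
N: no edge straddles that height → 0 crossings.
W: 4–5 at easting≈708687.7 (left), 7–1 at easting≈717492.2 (left) → 0 crossings.
All counts are even, so the point lies outside every listed polygon.

none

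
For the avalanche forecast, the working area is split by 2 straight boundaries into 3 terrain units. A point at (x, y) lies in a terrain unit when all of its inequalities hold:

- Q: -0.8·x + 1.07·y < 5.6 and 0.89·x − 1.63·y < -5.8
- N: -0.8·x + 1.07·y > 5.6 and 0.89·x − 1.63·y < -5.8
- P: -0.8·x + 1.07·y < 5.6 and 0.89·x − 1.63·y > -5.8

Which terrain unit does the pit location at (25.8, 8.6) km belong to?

P

-0.8·25.8 + 1.07·8.6 = -11.438, which is < 5.6
0.89·25.8 − 1.63·8.6 = 8.944, which is > -5.8
This sign pattern matches P.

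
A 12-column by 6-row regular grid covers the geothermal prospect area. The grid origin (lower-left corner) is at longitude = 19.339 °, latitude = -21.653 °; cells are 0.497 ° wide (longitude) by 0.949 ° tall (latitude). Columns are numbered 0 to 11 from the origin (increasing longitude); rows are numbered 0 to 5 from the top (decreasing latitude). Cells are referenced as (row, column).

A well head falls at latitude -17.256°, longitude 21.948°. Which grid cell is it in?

Column index: ⌊(21.948 − 19.339) / 0.497⌋ = ⌊5.249⌋ = 5
Row offset from origin: ⌊(-17.256 − -21.653) / 0.949⌋ = ⌊4.633⌋ = 4 → row 1 (counted from top)

(1, 5)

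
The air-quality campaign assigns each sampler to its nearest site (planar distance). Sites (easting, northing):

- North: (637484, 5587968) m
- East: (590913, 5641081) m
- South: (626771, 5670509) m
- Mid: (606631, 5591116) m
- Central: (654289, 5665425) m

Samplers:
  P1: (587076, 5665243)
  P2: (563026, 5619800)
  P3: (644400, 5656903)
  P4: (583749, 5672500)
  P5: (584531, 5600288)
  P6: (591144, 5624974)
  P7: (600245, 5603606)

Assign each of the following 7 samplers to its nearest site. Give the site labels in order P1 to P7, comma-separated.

P1 → East (d²=598524813.00)
P2 → East (d²=1230565730.00)
P3 → Central (d²=170416805.00)
P4 → East (d²=1038476457.00)
P5 → Mid (d²=572535584.00)
P6 → East (d²=259488810.00)
P7 → Mid (d²=196781096.00)

East, East, Central, East, Mid, East, Mid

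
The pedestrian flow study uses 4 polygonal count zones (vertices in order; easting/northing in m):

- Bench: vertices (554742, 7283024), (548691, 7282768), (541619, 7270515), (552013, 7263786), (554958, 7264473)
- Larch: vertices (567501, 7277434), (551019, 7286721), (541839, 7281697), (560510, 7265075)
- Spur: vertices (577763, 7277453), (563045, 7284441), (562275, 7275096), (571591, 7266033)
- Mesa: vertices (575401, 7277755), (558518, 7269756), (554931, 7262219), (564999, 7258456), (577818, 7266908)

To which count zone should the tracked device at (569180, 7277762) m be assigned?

Spur

Cast a ray rightward from (569180, 7277762). For each polygon, the edges (by vertex number in listed order) whose endpoints lie on opposite sides of northing = 7277762, where each meets that height, and whether that is right or left of the point:
Bench: 2–3 at easting≈545801.7 (left), 5–1 at easting≈554803.3 (left) → 0 crossings.
Larch: 1–2 at easting≈566918.9 (left), 3–4 at easting≈546259.1 (left) → 0 crossings.
Spur: 1–2 at easting≈577112.2 (right), 2–3 at easting≈562494.7 (left) → 1 crossing.
Mesa: no edge straddles that height → 0 crossings.
Only Spur has an odd count, so the point is inside Spur.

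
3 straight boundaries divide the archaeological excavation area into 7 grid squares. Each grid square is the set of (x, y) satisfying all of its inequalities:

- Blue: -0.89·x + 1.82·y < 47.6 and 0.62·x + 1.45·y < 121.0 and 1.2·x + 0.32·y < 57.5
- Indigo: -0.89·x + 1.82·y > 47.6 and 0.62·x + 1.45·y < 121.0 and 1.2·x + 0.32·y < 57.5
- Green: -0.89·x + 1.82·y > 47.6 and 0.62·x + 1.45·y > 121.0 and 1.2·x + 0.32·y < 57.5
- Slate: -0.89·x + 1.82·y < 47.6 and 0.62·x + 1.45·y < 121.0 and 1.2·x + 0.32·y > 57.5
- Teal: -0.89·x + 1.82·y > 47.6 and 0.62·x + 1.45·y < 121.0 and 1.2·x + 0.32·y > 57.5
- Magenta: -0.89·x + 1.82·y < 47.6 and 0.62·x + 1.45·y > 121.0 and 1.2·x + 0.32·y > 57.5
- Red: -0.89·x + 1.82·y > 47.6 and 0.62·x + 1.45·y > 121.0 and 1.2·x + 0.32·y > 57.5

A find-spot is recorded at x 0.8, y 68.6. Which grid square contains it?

-0.89·0.8 + 1.82·68.6 = 124.140, which is > 47.6
0.62·0.8 + 1.45·68.6 = 99.966, which is < 121.0
1.2·0.8 + 0.32·68.6 = 22.912, which is < 57.5
This sign pattern matches Indigo.

Indigo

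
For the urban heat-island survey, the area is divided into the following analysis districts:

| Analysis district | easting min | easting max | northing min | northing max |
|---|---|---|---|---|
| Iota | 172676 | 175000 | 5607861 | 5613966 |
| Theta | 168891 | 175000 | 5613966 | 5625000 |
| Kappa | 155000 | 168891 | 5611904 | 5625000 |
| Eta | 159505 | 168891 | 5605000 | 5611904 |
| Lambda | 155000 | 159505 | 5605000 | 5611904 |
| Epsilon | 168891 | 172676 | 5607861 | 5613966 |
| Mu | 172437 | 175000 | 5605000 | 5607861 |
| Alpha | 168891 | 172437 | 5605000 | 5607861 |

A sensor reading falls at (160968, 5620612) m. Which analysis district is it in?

Kappa

The point has easting = 160968 and northing = 5620612.
Only Kappa satisfies 155000 ≤ easting ≤ 168891 and 5611904 ≤ northing ≤ 5625000.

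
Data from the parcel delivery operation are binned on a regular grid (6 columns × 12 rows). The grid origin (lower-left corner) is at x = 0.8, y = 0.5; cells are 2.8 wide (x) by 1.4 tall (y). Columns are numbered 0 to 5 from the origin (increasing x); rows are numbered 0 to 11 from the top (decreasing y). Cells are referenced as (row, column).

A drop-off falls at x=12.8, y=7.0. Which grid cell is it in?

Column index: ⌊(12.8 − 0.8) / 2.8⌋ = ⌊4.286⌋ = 4
Row offset from origin: ⌊(7.0 − 0.5) / 1.4⌋ = ⌊4.643⌋ = 4 → row 7 (counted from top)

(7, 4)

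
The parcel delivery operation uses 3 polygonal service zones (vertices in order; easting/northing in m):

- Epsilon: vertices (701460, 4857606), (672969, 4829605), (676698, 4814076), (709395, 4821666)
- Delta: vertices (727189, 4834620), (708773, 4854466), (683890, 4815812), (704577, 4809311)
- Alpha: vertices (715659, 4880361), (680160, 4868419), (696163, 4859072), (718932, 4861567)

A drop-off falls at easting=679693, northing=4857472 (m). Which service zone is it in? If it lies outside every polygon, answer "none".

none

Cast a ray rightward from (679693, 4857472). For each polygon, the edges (by vertex number in listed order) whose endpoints lie on opposite sides of northing = 4857472, where each meets that height, and whether that is right or left of the point:
Epsilon: 1–2 at easting≈701323.7 (right), 4–1 at easting≈701489.6 (right) → 2 crossings.
Delta: no edge straddles that height → 0 crossings.
Alpha: no edge straddles that height → 0 crossings.
All counts are even, so the point lies outside every listed polygon.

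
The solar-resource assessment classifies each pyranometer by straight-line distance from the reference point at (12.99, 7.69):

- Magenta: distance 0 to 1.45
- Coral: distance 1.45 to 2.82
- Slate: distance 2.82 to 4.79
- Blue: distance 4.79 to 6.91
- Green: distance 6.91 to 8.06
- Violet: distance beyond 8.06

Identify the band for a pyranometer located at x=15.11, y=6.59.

Coral

Distance = √((15.11−12.99)² + (6.59−7.69)²) = √(4.494 + 1.210) = 2.388.
1.45 ≤ 2.388 < 2.82 → Coral.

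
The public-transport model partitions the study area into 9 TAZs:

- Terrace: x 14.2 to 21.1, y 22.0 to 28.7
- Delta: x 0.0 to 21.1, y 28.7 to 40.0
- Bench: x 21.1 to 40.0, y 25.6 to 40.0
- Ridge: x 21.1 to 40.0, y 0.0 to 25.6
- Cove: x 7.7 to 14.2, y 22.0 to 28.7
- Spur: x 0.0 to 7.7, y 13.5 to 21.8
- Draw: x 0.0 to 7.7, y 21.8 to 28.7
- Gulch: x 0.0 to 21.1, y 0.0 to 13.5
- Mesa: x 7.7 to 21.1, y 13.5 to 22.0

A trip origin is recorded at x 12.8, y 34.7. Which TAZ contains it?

Delta

The point has x = 12.8 and y = 34.7.
Only Delta satisfies 0.0 ≤ x ≤ 21.1 and 28.7 ≤ y ≤ 40.0.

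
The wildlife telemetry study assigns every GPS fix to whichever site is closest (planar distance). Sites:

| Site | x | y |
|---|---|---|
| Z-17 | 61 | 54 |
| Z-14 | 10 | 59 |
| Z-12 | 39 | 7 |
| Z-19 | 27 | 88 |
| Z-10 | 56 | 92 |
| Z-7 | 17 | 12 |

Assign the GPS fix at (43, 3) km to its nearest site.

Z-12

Squared distances to each site:
Z-17: 2925.000; Z-14: 4225.000; Z-12: 32.000; Z-19: 7481.000; Z-10: 8090.000; Z-7: 757.000.
Minimum at Z-12.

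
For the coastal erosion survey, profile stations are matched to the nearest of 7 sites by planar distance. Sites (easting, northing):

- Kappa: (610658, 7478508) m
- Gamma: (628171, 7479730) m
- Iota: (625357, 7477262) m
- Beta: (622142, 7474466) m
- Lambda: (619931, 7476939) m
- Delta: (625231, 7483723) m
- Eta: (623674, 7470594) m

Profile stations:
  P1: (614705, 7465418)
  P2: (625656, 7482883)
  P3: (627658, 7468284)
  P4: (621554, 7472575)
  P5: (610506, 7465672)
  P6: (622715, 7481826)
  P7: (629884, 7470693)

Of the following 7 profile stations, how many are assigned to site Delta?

P1 → Eta
P2 → Delta
P3 → Eta
P4 → Beta
P5 → Kappa
P6 → Delta
P7 → Eta
2 of the 7 go to Delta.

2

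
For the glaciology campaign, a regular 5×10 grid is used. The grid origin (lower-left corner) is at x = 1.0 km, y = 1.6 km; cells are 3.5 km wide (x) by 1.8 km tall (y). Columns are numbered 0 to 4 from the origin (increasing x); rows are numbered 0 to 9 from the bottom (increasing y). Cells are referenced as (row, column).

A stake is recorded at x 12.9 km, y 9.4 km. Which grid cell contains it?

Column index: ⌊(12.9 − 1.0) / 3.5⌋ = ⌊3.400⌋ = 3
Row offset from origin: ⌊(9.4 − 1.6) / 1.8⌋ = ⌊4.333⌋ = 4 → row 4

(4, 3)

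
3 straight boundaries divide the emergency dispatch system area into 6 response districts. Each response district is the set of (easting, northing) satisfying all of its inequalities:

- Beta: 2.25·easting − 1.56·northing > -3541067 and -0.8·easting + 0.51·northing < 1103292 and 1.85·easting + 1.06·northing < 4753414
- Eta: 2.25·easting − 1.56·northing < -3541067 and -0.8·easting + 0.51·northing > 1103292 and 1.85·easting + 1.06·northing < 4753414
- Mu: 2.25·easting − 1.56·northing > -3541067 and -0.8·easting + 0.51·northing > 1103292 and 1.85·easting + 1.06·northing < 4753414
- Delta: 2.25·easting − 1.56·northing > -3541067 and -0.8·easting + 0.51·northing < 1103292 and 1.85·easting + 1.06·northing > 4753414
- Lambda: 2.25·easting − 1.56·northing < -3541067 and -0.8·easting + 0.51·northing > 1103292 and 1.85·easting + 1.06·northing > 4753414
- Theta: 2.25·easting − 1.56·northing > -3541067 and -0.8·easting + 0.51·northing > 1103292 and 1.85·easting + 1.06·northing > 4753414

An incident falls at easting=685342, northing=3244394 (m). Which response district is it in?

2.25·685342 − 1.56·3244394 = -3519235.140, which is > -3541067
-0.8·685342 + 0.51·3244394 = 1106367.340, which is > 1103292
1.85·685342 + 1.06·3244394 = 4706940.340, which is < 4753414
This sign pattern matches Mu.

Mu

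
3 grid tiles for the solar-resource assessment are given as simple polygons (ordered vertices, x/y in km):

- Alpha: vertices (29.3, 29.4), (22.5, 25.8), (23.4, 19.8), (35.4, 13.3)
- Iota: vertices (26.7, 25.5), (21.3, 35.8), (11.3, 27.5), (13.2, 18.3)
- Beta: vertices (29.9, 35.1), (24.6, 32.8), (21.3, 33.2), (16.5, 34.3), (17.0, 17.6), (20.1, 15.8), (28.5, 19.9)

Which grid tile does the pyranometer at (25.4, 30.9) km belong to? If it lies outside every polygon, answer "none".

Beta

Cast a ray rightward from (25.4, 30.9). For each polygon, the edges (by vertex number in listed order) whose endpoints lie on opposite sides of y = 30.9, where each meets that height, and whether that is right or left of the point:
Alpha: no edge straddles that height → 0 crossings.
Iota: 1–2 at x≈23.87 (left), 2–3 at x≈15.40 (left) → 0 crossings.
Beta: 4–5 at x≈16.60 (left), 7–1 at x≈29.51 (right) → 1 crossing.
Only Beta has an odd count, so the point is inside Beta.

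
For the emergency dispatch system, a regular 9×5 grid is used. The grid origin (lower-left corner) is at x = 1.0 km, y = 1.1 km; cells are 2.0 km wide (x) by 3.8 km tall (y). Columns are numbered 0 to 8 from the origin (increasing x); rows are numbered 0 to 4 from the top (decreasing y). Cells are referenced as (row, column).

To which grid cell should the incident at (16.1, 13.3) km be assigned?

Column index: ⌊(16.1 − 1.0) / 2.0⌋ = ⌊7.550⌋ = 7
Row offset from origin: ⌊(13.3 − 1.1) / 3.8⌋ = ⌊3.211⌋ = 3 → row 1 (counted from top)

(1, 7)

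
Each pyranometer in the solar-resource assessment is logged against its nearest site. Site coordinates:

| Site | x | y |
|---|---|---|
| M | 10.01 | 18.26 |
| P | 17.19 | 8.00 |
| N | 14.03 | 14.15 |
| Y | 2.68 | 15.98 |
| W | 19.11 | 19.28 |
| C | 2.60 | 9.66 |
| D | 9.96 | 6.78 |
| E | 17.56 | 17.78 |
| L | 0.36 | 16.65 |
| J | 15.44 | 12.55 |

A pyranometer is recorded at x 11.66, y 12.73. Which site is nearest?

Squared distances to each site:
M: 33.303; P: 52.954; N: 7.633; Y: 91.203; W: 98.405; C: 91.508; D: 38.293; E: 60.312; L: 143.056; J: 14.321.
Minimum at N.

N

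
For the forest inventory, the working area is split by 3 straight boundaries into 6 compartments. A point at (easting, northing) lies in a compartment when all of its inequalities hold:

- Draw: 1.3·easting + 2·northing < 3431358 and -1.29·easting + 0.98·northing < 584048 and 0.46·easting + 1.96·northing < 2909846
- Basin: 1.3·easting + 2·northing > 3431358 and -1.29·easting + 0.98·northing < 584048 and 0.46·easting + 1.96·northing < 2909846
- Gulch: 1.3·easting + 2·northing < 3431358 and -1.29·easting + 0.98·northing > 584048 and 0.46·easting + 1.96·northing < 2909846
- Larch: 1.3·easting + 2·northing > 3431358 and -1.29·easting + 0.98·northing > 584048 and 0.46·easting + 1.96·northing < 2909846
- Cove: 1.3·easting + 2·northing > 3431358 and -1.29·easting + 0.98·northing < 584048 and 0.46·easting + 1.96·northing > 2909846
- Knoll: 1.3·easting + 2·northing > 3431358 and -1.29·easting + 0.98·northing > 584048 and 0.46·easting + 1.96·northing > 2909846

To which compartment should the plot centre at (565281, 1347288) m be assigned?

Gulch

1.3·565281 + 2·1347288 = 3429441.300, which is < 3431358
-1.29·565281 + 0.98·1347288 = 591129.750, which is > 584048
0.46·565281 + 1.96·1347288 = 2900713.740, which is < 2909846
This sign pattern matches Gulch.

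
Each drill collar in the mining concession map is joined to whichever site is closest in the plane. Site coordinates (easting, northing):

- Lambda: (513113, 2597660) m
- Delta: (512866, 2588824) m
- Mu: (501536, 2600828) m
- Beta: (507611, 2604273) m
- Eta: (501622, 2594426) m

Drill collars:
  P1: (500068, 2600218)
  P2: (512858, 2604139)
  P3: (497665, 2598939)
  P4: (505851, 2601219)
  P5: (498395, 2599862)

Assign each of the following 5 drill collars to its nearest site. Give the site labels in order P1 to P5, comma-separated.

P1 → Mu (d²=2527124.00)
P2 → Beta (d²=27548965.00)
P3 → Mu (d²=18552962.00)
P4 → Beta (d²=12424516.00)
P5 → Mu (d²=10799037.00)

Mu, Beta, Mu, Beta, Mu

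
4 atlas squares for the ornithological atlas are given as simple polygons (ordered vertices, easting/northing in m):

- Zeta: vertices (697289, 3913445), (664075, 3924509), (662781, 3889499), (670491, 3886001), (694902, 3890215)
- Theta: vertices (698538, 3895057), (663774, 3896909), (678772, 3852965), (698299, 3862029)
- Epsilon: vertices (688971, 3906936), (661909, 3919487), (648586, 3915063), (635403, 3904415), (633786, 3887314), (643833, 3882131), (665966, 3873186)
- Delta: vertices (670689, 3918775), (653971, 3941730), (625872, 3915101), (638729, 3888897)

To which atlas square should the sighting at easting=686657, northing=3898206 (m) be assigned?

Zeta

Cast a ray rightward from (686657, 3898206). For each polygon, the edges (by vertex number in listed order) whose endpoints lie on opposite sides of northing = 3898206, where each meets that height, and whether that is right or left of the point:
Zeta: 2–3 at easting≈663102.8 (left), 5–1 at easting≈695723.1 (right) → 1 crossing.
Theta: no edge straddles that height → 0 crossings.
Epsilon: 4–5 at easting≈634815.9 (left), 7–1 at easting≈683020.4 (left) → 0 crossings.
Delta: 3–4 at easting≈634161.5 (left), 4–1 at easting≈648686.7 (left) → 0 crossings.
Only Zeta has an odd count, so the point is inside Zeta.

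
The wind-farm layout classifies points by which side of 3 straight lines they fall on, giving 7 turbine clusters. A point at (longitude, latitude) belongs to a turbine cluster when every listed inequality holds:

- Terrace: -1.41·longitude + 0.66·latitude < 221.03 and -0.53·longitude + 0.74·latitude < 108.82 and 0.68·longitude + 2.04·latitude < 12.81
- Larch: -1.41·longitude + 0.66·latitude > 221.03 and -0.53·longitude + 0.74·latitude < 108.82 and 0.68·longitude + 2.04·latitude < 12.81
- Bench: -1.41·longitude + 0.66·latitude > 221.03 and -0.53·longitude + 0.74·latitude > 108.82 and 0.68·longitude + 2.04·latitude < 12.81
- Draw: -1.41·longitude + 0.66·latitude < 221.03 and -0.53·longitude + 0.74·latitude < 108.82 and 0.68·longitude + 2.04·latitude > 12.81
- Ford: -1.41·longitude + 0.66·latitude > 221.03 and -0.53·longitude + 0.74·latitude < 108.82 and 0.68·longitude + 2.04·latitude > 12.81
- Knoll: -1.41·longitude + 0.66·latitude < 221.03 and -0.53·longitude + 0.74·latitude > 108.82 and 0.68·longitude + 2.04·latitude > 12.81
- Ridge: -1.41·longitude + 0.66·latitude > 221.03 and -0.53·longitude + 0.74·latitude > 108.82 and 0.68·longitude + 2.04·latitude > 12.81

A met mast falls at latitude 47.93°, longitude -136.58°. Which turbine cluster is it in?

-1.41·-136.58 + 0.66·47.93 = 224.212, which is > 221.03
-0.53·-136.58 + 0.74·47.93 = 107.856, which is < 108.82
0.68·-136.58 + 2.04·47.93 = 4.903, which is < 12.81
This sign pattern matches Larch.

Larch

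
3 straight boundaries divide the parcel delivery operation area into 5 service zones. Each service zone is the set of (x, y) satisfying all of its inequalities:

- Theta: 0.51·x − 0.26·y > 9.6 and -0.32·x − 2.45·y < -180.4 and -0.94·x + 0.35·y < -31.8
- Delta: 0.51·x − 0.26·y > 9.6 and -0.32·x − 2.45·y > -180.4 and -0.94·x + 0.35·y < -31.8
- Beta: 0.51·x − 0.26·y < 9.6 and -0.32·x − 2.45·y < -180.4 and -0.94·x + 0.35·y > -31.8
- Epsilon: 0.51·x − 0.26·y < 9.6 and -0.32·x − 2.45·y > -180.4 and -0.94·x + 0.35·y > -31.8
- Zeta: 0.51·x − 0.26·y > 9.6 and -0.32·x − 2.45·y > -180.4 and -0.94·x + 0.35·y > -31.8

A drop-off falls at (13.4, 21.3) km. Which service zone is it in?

Epsilon

0.51·13.4 − 0.26·21.3 = 1.296, which is < 9.6
-0.32·13.4 − 2.45·21.3 = -56.473, which is > -180.4
-0.94·13.4 + 0.35·21.3 = -5.141, which is > -31.8
This sign pattern matches Epsilon.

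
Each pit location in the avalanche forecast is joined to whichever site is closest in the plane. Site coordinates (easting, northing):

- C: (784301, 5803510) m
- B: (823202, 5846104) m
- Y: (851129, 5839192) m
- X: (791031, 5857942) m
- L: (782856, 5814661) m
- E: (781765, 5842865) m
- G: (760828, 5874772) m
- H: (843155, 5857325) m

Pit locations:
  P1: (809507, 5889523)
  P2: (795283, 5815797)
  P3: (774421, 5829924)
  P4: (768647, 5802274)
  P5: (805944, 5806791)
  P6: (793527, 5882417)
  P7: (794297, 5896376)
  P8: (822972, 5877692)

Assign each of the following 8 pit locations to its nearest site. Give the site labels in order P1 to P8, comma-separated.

P1 → X (d²=1338722137.00)
P2 → L (d²=155720825.00)
P3 → E (d²=221403817.00)
P4 → C (d²=246575412.00)
P5 → C (d²=479184410.00)
P6 → X (d²=605255641.00)
P7 → X (d²=1487839112.00)
P8 → H (d²=822168178.00)

X, L, E, C, C, X, X, H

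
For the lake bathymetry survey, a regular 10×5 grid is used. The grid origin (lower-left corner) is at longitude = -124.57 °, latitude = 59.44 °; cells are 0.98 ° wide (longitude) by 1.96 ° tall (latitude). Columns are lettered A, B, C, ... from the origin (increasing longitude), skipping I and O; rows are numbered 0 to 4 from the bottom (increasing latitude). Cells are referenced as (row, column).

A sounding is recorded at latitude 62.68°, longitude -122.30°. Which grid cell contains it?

(1, C)

Column index: ⌊(-122.30 − -124.57) / 0.98⌋ = ⌊2.316⌋ = 2 → column C
Row offset from origin: ⌊(62.68 − 59.44) / 1.96⌋ = ⌊1.653⌋ = 1 → row 1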